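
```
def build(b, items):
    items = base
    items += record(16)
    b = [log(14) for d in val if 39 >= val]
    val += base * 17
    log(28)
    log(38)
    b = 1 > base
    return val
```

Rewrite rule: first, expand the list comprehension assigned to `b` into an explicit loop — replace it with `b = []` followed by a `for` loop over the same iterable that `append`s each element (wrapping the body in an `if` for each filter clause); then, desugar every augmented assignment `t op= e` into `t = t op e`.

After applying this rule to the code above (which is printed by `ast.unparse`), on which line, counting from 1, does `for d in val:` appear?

5

Transformed code:
def build(b, items):
    items = base
    items = items + record(16)
    b = []
    for d in val:
        if 39 >= val:
            b.append(log(14))
    val = val + base * 17
    log(28)
    log(38)
    b = 1 > base
    return val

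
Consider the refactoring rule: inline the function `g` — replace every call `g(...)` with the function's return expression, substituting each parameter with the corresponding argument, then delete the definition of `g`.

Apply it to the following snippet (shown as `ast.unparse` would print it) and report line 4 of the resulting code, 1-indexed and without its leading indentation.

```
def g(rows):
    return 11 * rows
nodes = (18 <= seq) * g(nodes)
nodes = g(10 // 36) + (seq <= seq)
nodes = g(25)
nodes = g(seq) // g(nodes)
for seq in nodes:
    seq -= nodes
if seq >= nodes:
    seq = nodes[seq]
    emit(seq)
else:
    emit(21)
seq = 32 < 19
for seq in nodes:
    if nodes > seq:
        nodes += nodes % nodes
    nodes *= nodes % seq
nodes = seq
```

Transformed code:
nodes = (18 <= seq) * (11 * nodes)
nodes = 11 * (10 // 36) + (seq <= seq)
nodes = 11 * 25
nodes = 11 * seq // (11 * nodes)
for seq in nodes:
    seq -= nodes
if seq >= nodes:
    seq = nodes[seq]
    emit(seq)
else:
    emit(21)
seq = 32 < 19
for seq in nodes:
    if nodes > seq:
        nodes += nodes % nodes
    nodes *= nodes % seq
nodes = seq

nodes = 11 * seq // (11 * nodes)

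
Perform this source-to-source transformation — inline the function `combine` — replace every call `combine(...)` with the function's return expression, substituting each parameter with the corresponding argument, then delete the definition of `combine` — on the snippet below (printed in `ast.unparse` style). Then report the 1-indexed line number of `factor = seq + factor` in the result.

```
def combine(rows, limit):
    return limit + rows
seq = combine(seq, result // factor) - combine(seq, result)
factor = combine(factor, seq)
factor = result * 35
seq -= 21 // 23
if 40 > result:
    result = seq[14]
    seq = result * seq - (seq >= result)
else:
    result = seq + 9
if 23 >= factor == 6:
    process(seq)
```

2

Transformed code:
seq = result // factor + seq - (result + seq)
factor = seq + factor
factor = result * 35
seq -= 21 // 23
if 40 > result:
    result = seq[14]
    seq = result * seq - (seq >= result)
else:
    result = seq + 9
if 23 >= factor == 6:
    process(seq)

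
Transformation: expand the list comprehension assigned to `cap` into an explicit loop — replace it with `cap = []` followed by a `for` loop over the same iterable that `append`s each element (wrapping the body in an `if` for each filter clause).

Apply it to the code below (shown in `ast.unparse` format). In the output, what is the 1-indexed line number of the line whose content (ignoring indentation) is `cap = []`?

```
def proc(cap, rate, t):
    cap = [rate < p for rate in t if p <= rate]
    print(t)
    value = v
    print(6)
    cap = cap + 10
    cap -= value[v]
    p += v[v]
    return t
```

2

Transformed code:
def proc(cap, rate, t):
    cap = []
    for rate in t:
        if p <= rate:
            cap.append(rate < p)
    print(t)
    value = v
    print(6)
    cap = cap + 10
    cap -= value[v]
    p += v[v]
    return t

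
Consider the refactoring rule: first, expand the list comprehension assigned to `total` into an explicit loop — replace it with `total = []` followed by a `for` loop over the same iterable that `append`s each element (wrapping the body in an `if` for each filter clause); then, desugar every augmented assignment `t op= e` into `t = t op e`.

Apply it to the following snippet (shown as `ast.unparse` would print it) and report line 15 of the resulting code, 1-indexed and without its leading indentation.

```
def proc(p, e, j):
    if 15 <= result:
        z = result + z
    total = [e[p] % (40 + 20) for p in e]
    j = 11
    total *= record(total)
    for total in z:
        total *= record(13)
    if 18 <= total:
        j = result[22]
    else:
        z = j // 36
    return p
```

return p

Transformed code:
def proc(p, e, j):
    if 15 <= result:
        z = result + z
    total = []
    for p in e:
        total.append(e[p] % (40 + 20))
    j = 11
    total = total * record(total)
    for total in z:
        total = total * record(13)
    if 18 <= total:
        j = result[22]
    else:
        z = j // 36
    return p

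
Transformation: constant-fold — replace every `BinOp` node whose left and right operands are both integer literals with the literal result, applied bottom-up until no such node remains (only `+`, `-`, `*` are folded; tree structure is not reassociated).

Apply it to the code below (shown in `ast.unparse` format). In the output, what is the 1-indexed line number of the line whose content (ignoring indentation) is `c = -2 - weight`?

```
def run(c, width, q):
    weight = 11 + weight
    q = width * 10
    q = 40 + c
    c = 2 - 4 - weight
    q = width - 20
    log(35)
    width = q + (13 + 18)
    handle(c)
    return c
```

5

Transformed code:
def run(c, width, q):
    weight = 11 + weight
    q = width * 10
    q = 40 + c
    c = -2 - weight
    q = width - 20
    log(35)
    width = q + 31
    handle(c)
    return c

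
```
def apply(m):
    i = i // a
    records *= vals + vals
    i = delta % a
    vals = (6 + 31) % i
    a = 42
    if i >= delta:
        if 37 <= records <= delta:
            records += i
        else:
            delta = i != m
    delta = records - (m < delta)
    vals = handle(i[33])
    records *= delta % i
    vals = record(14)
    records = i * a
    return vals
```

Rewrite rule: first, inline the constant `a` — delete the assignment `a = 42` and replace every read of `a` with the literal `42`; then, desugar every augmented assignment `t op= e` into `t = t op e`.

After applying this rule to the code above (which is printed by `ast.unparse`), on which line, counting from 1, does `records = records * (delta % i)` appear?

Transformed code:
def apply(m):
    i = i // 42
    records = records * (vals + vals)
    i = delta % 42
    vals = (6 + 31) % i
    if i >= delta:
        if 37 <= records <= delta:
            records = records + i
        else:
            delta = i != m
    delta = records - (m < delta)
    vals = handle(i[33])
    records = records * (delta % i)
    vals = record(14)
    records = i * 42
    return vals

13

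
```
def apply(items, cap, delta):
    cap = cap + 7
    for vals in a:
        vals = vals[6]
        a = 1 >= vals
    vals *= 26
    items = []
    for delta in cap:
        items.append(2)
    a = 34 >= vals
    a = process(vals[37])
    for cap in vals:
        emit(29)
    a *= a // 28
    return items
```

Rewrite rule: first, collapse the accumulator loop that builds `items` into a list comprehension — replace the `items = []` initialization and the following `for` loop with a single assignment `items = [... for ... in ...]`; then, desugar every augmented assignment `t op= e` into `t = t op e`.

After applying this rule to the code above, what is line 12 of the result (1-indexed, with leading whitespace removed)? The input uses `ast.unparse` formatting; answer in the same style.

Transformed code:
def apply(items, cap, delta):
    cap = cap + 7
    for vals in a:
        vals = vals[6]
        a = 1 >= vals
    vals = vals * 26
    items = [2 for delta in cap]
    a = 34 >= vals
    a = process(vals[37])
    for cap in vals:
        emit(29)
    a = a * (a // 28)
    return items

a = a * (a // 28)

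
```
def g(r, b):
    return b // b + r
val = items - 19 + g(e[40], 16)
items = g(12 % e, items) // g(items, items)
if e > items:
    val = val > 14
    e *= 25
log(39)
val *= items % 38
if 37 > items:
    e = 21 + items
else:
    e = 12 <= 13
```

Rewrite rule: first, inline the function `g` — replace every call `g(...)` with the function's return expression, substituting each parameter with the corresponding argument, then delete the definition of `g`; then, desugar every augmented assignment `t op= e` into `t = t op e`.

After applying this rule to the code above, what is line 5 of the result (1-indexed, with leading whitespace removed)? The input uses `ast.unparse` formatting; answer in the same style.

Transformed code:
val = items - 19 + (16 // 16 + e[40])
items = (items // items + 12 % e) // (items // items + items)
if e > items:
    val = val > 14
    e = e * 25
log(39)
val = val * (items % 38)
if 37 > items:
    e = 21 + items
else:
    e = 12 <= 13

e = e * 25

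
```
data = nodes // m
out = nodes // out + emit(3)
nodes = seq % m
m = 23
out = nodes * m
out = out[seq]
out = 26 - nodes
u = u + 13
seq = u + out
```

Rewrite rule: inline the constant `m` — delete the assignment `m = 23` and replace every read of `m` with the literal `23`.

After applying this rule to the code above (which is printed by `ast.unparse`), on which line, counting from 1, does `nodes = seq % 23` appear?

3

Transformed code:
data = nodes // 23
out = nodes // out + emit(3)
nodes = seq % 23
out = nodes * 23
out = out[seq]
out = 26 - nodes
u = u + 13
seq = u + out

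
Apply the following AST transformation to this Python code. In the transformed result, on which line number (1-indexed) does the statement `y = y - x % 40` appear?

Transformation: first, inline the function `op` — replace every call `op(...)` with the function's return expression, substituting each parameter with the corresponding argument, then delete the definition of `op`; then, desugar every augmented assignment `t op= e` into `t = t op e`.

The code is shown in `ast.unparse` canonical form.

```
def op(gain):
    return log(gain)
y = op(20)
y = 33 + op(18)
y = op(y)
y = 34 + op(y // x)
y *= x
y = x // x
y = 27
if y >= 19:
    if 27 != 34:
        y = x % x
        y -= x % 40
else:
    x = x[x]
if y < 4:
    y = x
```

11

Transformed code:
y = log(20)
y = 33 + log(18)
y = log(y)
y = 34 + log(y // x)
y = y * x
y = x // x
y = 27
if y >= 19:
    if 27 != 34:
        y = x % x
        y = y - x % 40
else:
    x = x[x]
if y < 4:
    y = x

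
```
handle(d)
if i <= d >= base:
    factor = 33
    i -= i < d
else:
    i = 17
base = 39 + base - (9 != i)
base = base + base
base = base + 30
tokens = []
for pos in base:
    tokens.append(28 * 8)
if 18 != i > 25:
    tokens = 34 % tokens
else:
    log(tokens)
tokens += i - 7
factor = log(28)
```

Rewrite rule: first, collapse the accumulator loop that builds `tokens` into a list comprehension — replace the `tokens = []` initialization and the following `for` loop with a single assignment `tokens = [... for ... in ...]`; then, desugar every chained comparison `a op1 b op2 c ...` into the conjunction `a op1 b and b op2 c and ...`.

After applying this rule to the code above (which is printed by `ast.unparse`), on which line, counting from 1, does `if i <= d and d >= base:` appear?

Transformed code:
handle(d)
if i <= d and d >= base:
    factor = 33
    i -= i < d
else:
    i = 17
base = 39 + base - (9 != i)
base = base + base
base = base + 30
tokens = [28 * 8 for pos in base]
if 18 != i and i > 25:
    tokens = 34 % tokens
else:
    log(tokens)
tokens += i - 7
factor = log(28)

2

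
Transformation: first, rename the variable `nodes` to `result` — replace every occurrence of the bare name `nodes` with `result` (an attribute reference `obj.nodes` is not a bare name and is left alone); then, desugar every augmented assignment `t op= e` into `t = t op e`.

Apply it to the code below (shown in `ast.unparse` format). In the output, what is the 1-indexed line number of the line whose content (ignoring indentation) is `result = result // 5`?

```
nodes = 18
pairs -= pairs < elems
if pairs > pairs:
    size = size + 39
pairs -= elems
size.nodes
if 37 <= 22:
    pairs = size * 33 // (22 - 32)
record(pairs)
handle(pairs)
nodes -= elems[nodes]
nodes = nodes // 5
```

Transformed code:
result = 18
pairs = pairs - (pairs < elems)
if pairs > pairs:
    size = size + 39
pairs = pairs - elems
size.nodes
if 37 <= 22:
    pairs = size * 33 // (22 - 32)
record(pairs)
handle(pairs)
result = result - elems[result]
result = result // 5

12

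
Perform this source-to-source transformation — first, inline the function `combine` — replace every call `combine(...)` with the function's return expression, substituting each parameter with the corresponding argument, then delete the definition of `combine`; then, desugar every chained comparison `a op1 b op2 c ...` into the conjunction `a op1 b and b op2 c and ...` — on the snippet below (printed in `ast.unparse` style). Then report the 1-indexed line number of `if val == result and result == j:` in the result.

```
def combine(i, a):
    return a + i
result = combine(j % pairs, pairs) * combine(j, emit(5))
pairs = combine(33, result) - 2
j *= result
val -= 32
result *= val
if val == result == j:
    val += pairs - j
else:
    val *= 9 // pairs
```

Transformed code:
result = (pairs + j % pairs) * (emit(5) + j)
pairs = result + 33 - 2
j *= result
val -= 32
result *= val
if val == result and result == j:
    val += pairs - j
else:
    val *= 9 // pairs

6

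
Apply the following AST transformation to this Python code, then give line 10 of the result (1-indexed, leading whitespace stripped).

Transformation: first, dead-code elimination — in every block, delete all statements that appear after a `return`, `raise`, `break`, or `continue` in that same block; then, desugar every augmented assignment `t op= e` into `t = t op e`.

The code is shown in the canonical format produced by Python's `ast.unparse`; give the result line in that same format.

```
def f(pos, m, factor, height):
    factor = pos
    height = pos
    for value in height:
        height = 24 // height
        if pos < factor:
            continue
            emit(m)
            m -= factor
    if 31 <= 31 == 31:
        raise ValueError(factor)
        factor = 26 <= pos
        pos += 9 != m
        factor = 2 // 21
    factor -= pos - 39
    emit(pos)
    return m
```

factor = factor - (pos - 39)

Transformed code:
def f(pos, m, factor, height):
    factor = pos
    height = pos
    for value in height:
        height = 24 // height
        if pos < factor:
            continue
    if 31 <= 31 == 31:
        raise ValueError(factor)
    factor = factor - (pos - 39)
    emit(pos)
    return m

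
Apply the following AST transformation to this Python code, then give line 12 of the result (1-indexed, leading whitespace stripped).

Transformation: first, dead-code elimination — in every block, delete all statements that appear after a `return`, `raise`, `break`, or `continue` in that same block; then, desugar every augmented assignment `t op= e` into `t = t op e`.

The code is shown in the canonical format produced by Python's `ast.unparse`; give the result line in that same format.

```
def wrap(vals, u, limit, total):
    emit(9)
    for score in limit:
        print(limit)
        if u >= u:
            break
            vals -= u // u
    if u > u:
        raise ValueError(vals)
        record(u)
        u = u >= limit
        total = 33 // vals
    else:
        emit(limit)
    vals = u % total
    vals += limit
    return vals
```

Transformed code:
def wrap(vals, u, limit, total):
    emit(9)
    for score in limit:
        print(limit)
        if u >= u:
            break
    if u > u:
        raise ValueError(vals)
    else:
        emit(limit)
    vals = u % total
    vals = vals + limit
    return vals

vals = vals + limit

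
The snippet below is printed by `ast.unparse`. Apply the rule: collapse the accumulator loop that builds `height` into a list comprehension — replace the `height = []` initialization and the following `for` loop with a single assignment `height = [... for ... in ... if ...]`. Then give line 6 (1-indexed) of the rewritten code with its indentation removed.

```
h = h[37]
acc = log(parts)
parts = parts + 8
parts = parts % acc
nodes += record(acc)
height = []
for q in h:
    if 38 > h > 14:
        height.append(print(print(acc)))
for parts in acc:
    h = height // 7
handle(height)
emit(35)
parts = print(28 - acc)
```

height = [print(print(acc)) for q in h if 38 > h > 14]

Transformed code:
h = h[37]
acc = log(parts)
parts = parts + 8
parts = parts % acc
nodes += record(acc)
height = [print(print(acc)) for q in h if 38 > h > 14]
for parts in acc:
    h = height // 7
handle(height)
emit(35)
parts = print(28 - acc)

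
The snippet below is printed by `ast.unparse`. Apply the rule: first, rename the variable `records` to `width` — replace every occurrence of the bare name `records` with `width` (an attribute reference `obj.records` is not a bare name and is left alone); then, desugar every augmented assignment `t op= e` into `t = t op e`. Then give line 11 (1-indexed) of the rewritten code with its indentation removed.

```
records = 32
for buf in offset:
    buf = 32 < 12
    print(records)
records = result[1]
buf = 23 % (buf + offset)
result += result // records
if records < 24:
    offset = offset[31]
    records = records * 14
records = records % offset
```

width = width % offset

Transformed code:
width = 32
for buf in offset:
    buf = 32 < 12
    print(width)
width = result[1]
buf = 23 % (buf + offset)
result = result + result // width
if width < 24:
    offset = offset[31]
    width = width * 14
width = width % offset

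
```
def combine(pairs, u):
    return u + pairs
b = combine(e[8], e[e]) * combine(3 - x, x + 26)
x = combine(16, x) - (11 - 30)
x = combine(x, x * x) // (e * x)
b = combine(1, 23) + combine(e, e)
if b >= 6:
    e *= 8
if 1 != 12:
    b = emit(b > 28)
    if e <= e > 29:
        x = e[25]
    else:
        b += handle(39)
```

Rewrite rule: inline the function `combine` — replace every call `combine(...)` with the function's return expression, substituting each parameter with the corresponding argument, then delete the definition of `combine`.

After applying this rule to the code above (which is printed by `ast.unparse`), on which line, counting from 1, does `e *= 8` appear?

6

Transformed code:
b = (e[e] + e[8]) * (x + 26 + (3 - x))
x = x + 16 - (11 - 30)
x = (x * x + x) // (e * x)
b = 23 + 1 + (e + e)
if b >= 6:
    e *= 8
if 1 != 12:
    b = emit(b > 28)
    if e <= e > 29:
        x = e[25]
    else:
        b += handle(39)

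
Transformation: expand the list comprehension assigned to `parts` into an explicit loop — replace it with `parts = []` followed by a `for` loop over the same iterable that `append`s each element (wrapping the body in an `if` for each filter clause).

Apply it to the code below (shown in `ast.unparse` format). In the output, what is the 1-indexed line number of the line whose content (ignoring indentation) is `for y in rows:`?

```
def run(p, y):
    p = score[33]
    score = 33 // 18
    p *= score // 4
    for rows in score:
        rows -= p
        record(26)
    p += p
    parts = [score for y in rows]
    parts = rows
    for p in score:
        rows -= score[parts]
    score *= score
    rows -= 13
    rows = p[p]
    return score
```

Transformed code:
def run(p, y):
    p = score[33]
    score = 33 // 18
    p *= score // 4
    for rows in score:
        rows -= p
        record(26)
    p += p
    parts = []
    for y in rows:
        parts.append(score)
    parts = rows
    for p in score:
        rows -= score[parts]
    score *= score
    rows -= 13
    rows = p[p]
    return score

10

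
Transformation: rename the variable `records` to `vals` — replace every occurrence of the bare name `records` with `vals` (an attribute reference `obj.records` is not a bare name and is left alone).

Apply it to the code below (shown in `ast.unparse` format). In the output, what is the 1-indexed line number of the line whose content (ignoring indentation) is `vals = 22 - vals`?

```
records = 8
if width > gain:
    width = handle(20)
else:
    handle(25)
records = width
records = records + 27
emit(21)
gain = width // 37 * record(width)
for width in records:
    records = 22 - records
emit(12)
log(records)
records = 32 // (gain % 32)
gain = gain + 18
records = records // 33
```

11

Transformed code:
vals = 8
if width > gain:
    width = handle(20)
else:
    handle(25)
vals = width
vals = vals + 27
emit(21)
gain = width // 37 * record(width)
for width in vals:
    vals = 22 - vals
emit(12)
log(vals)
vals = 32 // (gain % 32)
gain = gain + 18
vals = vals // 33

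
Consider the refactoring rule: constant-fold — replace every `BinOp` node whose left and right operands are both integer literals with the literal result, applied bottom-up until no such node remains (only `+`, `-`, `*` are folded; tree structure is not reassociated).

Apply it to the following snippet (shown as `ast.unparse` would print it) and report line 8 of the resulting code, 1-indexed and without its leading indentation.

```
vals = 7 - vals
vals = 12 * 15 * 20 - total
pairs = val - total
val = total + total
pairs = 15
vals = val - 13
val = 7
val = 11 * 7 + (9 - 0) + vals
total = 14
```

val = 86 + vals

Transformed code:
vals = 7 - vals
vals = 3600 - total
pairs = val - total
val = total + total
pairs = 15
vals = val - 13
val = 7
val = 86 + vals
total = 14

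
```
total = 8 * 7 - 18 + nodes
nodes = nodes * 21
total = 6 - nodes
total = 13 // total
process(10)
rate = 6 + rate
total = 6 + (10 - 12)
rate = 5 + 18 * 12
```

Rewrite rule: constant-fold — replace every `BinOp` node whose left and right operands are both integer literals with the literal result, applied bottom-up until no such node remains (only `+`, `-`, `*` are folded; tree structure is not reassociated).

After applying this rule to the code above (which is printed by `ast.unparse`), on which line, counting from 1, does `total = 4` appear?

7

Transformed code:
total = 38 + nodes
nodes = nodes * 21
total = 6 - nodes
total = 13 // total
process(10)
rate = 6 + rate
total = 4
rate = 221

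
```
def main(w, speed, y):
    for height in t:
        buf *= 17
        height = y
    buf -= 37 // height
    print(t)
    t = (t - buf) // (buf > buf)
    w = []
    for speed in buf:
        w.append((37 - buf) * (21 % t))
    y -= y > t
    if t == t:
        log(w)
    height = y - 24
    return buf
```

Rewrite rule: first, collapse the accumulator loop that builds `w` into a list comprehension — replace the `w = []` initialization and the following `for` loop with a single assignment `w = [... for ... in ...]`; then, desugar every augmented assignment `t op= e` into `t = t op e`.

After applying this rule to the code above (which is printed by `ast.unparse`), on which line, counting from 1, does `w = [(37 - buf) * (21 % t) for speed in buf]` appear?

Transformed code:
def main(w, speed, y):
    for height in t:
        buf = buf * 17
        height = y
    buf = buf - 37 // height
    print(t)
    t = (t - buf) // (buf > buf)
    w = [(37 - buf) * (21 % t) for speed in buf]
    y = y - (y > t)
    if t == t:
        log(w)
    height = y - 24
    return buf

8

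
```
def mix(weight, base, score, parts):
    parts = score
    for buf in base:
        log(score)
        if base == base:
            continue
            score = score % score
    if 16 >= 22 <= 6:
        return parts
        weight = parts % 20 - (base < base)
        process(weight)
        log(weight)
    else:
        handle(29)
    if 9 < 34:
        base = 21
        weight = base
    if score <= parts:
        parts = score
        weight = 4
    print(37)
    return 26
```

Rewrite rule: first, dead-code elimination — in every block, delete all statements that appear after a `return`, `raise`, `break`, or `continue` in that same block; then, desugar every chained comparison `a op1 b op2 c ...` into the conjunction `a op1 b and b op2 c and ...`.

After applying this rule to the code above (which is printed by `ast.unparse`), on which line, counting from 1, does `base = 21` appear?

Transformed code:
def mix(weight, base, score, parts):
    parts = score
    for buf in base:
        log(score)
        if base == base:
            continue
    if 16 >= 22 and 22 <= 6:
        return parts
    else:
        handle(29)
    if 9 < 34:
        base = 21
        weight = base
    if score <= parts:
        parts = score
        weight = 4
    print(37)
    return 26

12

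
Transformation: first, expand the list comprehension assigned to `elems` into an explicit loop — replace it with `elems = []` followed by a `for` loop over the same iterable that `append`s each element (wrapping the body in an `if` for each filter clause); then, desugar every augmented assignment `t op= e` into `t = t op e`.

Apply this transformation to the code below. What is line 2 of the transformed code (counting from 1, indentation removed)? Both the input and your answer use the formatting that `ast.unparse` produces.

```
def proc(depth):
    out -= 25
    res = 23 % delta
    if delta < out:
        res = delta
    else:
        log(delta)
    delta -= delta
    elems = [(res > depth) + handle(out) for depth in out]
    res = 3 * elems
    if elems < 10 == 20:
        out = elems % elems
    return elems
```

Transformed code:
def proc(depth):
    out = out - 25
    res = 23 % delta
    if delta < out:
        res = delta
    else:
        log(delta)
    delta = delta - delta
    elems = []
    for depth in out:
        elems.append((res > depth) + handle(out))
    res = 3 * elems
    if elems < 10 == 20:
        out = elems % elems
    return elems

out = out - 25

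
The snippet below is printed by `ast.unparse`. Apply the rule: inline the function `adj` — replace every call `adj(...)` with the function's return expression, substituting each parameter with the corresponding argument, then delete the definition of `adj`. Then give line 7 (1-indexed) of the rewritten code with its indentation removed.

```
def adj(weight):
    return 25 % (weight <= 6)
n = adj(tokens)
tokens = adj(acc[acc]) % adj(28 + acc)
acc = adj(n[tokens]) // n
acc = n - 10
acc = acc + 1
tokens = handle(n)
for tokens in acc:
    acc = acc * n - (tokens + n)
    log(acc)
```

Transformed code:
n = 25 % (tokens <= 6)
tokens = 25 % (acc[acc] <= 6) % (25 % (28 + acc <= 6))
acc = 25 % (n[tokens] <= 6) // n
acc = n - 10
acc = acc + 1
tokens = handle(n)
for tokens in acc:
    acc = acc * n - (tokens + n)
    log(acc)

for tokens in acc:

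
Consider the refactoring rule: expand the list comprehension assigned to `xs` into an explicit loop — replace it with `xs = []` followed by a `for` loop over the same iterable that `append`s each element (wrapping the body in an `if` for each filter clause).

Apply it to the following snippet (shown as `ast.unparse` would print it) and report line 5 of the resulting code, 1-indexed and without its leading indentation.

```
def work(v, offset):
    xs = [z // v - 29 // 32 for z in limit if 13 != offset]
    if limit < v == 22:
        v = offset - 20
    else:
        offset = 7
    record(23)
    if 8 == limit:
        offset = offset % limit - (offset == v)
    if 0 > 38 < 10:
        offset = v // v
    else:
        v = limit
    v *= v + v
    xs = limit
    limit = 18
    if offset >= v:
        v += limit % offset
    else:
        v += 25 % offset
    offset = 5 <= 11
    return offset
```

Transformed code:
def work(v, offset):
    xs = []
    for z in limit:
        if 13 != offset:
            xs.append(z // v - 29 // 32)
    if limit < v == 22:
        v = offset - 20
    else:
        offset = 7
    record(23)
    if 8 == limit:
        offset = offset % limit - (offset == v)
    if 0 > 38 < 10:
        offset = v // v
    else:
        v = limit
    v *= v + v
    xs = limit
    limit = 18
    if offset >= v:
        v += limit % offset
    else:
        v += 25 % offset
    offset = 5 <= 11
    return offset

xs.append(z // v - 29 // 32)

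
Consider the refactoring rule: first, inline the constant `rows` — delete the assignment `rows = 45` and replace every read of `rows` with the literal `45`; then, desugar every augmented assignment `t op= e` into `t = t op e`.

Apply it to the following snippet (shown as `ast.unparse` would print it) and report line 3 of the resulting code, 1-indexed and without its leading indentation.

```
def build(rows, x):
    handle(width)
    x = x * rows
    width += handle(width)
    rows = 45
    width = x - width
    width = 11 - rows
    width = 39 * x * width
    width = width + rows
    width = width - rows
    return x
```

x = x * 45

Transformed code:
def build(rows, x):
    handle(width)
    x = x * 45
    width = width + handle(width)
    width = x - width
    width = 11 - 45
    width = 39 * x * width
    width = width + 45
    width = width - 45
    return x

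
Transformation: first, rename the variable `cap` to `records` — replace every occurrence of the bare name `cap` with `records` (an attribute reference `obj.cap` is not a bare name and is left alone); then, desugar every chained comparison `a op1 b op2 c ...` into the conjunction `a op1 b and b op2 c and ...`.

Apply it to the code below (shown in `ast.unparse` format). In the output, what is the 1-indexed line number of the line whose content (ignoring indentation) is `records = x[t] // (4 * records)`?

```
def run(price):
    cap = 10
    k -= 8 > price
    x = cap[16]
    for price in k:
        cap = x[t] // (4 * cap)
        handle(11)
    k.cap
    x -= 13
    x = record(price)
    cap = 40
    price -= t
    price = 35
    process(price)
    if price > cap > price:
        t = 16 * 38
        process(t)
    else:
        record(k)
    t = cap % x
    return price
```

6

Transformed code:
def run(price):
    records = 10
    k -= 8 > price
    x = records[16]
    for price in k:
        records = x[t] // (4 * records)
        handle(11)
    k.cap
    x -= 13
    x = record(price)
    records = 40
    price -= t
    price = 35
    process(price)
    if price > records and records > price:
        t = 16 * 38
        process(t)
    else:
        record(k)
    t = records % x
    return price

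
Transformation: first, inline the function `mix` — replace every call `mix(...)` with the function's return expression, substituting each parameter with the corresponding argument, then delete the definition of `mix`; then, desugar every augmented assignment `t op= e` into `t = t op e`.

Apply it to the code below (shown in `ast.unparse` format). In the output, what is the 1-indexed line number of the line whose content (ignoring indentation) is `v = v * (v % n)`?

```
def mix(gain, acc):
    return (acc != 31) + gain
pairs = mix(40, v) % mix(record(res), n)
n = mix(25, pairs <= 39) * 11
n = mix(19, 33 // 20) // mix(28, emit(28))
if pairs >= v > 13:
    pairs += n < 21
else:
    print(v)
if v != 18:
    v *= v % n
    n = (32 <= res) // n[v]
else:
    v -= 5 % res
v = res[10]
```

9

Transformed code:
pairs = ((v != 31) + 40) % ((n != 31) + record(res))
n = (((pairs <= 39) != 31) + 25) * 11
n = ((33 // 20 != 31) + 19) // ((emit(28) != 31) + 28)
if pairs >= v > 13:
    pairs = pairs + (n < 21)
else:
    print(v)
if v != 18:
    v = v * (v % n)
    n = (32 <= res) // n[v]
else:
    v = v - 5 % res
v = res[10]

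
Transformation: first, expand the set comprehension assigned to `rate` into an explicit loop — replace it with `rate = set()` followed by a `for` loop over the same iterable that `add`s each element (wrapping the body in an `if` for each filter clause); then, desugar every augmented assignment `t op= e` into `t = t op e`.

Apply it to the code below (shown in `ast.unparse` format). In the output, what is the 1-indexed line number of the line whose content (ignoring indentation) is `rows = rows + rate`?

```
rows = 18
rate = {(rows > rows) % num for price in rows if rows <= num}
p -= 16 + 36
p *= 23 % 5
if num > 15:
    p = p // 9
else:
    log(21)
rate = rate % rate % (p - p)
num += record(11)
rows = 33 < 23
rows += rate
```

Transformed code:
rows = 18
rate = set()
for price in rows:
    if rows <= num:
        rate.add((rows > rows) % num)
p = p - (16 + 36)
p = p * (23 % 5)
if num > 15:
    p = p // 9
else:
    log(21)
rate = rate % rate % (p - p)
num = num + record(11)
rows = 33 < 23
rows = rows + rate

15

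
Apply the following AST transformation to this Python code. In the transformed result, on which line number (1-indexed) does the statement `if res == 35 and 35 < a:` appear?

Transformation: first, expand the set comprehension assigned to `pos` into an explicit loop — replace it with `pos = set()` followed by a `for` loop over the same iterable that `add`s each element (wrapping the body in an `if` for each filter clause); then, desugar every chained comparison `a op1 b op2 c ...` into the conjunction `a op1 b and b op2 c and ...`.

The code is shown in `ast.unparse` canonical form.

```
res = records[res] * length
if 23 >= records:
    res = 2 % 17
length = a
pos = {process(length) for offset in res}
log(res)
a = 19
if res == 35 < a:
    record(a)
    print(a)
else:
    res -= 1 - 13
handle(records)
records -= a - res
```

10

Transformed code:
res = records[res] * length
if 23 >= records:
    res = 2 % 17
length = a
pos = set()
for offset in res:
    pos.add(process(length))
log(res)
a = 19
if res == 35 and 35 < a:
    record(a)
    print(a)
else:
    res -= 1 - 13
handle(records)
records -= a - res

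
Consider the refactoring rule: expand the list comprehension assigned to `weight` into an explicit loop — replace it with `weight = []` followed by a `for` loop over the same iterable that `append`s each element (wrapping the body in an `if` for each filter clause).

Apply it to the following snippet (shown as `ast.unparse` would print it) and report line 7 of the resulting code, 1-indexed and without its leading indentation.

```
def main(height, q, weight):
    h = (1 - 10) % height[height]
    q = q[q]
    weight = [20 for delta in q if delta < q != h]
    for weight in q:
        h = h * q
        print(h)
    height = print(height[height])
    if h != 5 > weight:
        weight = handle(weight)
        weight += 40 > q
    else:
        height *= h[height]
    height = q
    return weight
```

weight.append(20)

Transformed code:
def main(height, q, weight):
    h = (1 - 10) % height[height]
    q = q[q]
    weight = []
    for delta in q:
        if delta < q != h:
            weight.append(20)
    for weight in q:
        h = h * q
        print(h)
    height = print(height[height])
    if h != 5 > weight:
        weight = handle(weight)
        weight += 40 > q
    else:
        height *= h[height]
    height = q
    return weight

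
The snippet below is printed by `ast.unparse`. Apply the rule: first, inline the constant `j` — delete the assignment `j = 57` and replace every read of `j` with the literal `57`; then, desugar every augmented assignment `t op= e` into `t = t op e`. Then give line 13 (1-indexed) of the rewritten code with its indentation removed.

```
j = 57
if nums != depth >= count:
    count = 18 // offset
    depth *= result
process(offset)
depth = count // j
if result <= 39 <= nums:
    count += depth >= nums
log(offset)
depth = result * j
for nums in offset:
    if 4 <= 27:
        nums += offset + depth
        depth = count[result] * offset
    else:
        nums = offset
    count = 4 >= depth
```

Transformed code:
if nums != depth >= count:
    count = 18 // offset
    depth = depth * result
process(offset)
depth = count // 57
if result <= 39 <= nums:
    count = count + (depth >= nums)
log(offset)
depth = result * 57
for nums in offset:
    if 4 <= 27:
        nums = nums + (offset + depth)
        depth = count[result] * offset
    else:
        nums = offset
    count = 4 >= depth

depth = count[result] * offset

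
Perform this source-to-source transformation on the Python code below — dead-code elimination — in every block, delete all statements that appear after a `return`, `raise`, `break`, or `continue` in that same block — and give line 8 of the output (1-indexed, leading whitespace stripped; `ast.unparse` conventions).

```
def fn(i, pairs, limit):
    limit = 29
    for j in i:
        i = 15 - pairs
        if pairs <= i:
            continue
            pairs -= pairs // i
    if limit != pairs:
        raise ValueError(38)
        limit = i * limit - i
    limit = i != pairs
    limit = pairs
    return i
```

raise ValueError(38)

Transformed code:
def fn(i, pairs, limit):
    limit = 29
    for j in i:
        i = 15 - pairs
        if pairs <= i:
            continue
    if limit != pairs:
        raise ValueError(38)
    limit = i != pairs
    limit = pairs
    return i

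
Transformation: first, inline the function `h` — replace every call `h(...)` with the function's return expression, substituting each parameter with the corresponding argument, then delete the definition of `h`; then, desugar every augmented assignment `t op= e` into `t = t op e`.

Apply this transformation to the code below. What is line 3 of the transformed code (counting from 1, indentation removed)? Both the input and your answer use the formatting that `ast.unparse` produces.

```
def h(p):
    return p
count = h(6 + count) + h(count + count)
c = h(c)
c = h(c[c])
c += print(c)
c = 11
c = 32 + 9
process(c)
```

Transformed code:
count = 6 + count + (count + count)
c = c
c = c[c]
c = c + print(c)
c = 11
c = 32 + 9
process(c)

c = c[c]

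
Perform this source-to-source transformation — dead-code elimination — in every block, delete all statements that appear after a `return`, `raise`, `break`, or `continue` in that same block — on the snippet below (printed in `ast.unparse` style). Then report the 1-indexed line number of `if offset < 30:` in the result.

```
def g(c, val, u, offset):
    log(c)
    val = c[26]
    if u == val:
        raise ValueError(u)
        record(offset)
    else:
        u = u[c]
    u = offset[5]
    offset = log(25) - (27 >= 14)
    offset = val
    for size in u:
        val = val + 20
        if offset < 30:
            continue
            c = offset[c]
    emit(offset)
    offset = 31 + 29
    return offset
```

Transformed code:
def g(c, val, u, offset):
    log(c)
    val = c[26]
    if u == val:
        raise ValueError(u)
    else:
        u = u[c]
    u = offset[5]
    offset = log(25) - (27 >= 14)
    offset = val
    for size in u:
        val = val + 20
        if offset < 30:
            continue
    emit(offset)
    offset = 31 + 29
    return offset

13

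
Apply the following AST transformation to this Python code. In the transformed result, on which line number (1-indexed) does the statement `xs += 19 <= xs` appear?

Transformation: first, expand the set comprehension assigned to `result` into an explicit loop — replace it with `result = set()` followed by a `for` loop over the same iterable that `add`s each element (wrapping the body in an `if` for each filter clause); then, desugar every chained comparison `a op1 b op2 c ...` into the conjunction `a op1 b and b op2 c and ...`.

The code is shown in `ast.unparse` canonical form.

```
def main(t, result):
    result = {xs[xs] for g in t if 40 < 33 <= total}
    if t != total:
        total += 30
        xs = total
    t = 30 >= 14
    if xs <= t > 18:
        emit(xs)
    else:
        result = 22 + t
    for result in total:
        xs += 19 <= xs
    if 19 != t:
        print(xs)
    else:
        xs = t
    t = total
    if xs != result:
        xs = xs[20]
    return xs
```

Transformed code:
def main(t, result):
    result = set()
    for g in t:
        if 40 < 33 and 33 <= total:
            result.add(xs[xs])
    if t != total:
        total += 30
        xs = total
    t = 30 >= 14
    if xs <= t and t > 18:
        emit(xs)
    else:
        result = 22 + t
    for result in total:
        xs += 19 <= xs
    if 19 != t:
        print(xs)
    else:
        xs = t
    t = total
    if xs != result:
        xs = xs[20]
    return xs

15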